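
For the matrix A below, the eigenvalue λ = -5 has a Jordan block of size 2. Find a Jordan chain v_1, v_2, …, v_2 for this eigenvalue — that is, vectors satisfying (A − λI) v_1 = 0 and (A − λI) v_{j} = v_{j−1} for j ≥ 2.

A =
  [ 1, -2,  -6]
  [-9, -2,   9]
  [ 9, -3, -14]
A Jordan chain for λ = -5 of length 2:
v_1 = (6, -9, 9)ᵀ
v_2 = (1, 0, 0)ᵀ

Let N = A − (-5)·I. We want v_2 with N^2 v_2 = 0 but N^1 v_2 ≠ 0; then v_{j-1} := N · v_j for j = 2, …, 2.

Pick v_2 = (1, 0, 0)ᵀ.
Then v_1 = N · v_2 = (6, -9, 9)ᵀ.

Sanity check: (A − (-5)·I) v_1 = (0, 0, 0)ᵀ = 0. ✓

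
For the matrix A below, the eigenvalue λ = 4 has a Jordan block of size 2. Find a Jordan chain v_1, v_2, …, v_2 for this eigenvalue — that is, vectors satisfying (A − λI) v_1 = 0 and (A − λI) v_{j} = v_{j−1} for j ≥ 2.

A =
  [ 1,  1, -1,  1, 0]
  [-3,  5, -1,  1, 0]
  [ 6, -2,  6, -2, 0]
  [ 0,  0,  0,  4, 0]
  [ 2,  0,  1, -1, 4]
A Jordan chain for λ = 4 of length 2:
v_1 = (-3, -3, 6, 0, 2)ᵀ
v_2 = (1, 0, 0, 0, 0)ᵀ

Let N = A − (4)·I. We want v_2 with N^2 v_2 = 0 but N^1 v_2 ≠ 0; then v_{j-1} := N · v_j for j = 2, …, 2.

Pick v_2 = (1, 0, 0, 0, 0)ᵀ.
Then v_1 = N · v_2 = (-3, -3, 6, 0, 2)ᵀ.

Sanity check: (A − (4)·I) v_1 = (0, 0, 0, 0, 0)ᵀ = 0. ✓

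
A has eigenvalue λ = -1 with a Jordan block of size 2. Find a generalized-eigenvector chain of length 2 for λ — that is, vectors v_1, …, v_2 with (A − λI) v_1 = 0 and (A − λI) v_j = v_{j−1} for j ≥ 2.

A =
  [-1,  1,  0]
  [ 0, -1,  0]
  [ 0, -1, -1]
A Jordan chain for λ = -1 of length 2:
v_1 = (1, 0, -1)ᵀ
v_2 = (0, 1, 0)ᵀ

Let N = A − (-1)·I. We want v_2 with N^2 v_2 = 0 but N^1 v_2 ≠ 0; then v_{j-1} := N · v_j for j = 2, …, 2.

Pick v_2 = (0, 1, 0)ᵀ.
Then v_1 = N · v_2 = (1, 0, -1)ᵀ.

Sanity check: (A − (-1)·I) v_1 = (0, 0, 0)ᵀ = 0. ✓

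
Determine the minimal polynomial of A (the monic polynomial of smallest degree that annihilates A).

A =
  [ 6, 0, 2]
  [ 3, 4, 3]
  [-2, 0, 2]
x^2 - 8*x + 16

The characteristic polynomial is χ_A(x) = (x - 4)^3, so the eigenvalues are known. The minimal polynomial is
  m_A(x) = Π_λ (x − λ)^{k_λ}
where k_λ is the size of the *largest* Jordan block for λ (equivalently, the smallest k with (A − λI)^k v = 0 for every generalised eigenvector v of λ).

  λ = 4: largest Jordan block has size 2, contributing (x − 4)^2

So m_A(x) = (x - 4)^2 = x^2 - 8*x + 16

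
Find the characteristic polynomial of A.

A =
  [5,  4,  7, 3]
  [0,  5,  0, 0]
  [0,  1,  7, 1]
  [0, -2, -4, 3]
x^4 - 20*x^3 + 150*x^2 - 500*x + 625

Expanding det(x·I − A) (e.g. by cofactor expansion or by noting that A is similar to its Jordan form J, which has the same characteristic polynomial as A) gives
  χ_A(x) = x^4 - 20*x^3 + 150*x^2 - 500*x + 625
which factors as (x - 5)^4. The eigenvalues (with algebraic multiplicities) are λ = 5 with multiplicity 4.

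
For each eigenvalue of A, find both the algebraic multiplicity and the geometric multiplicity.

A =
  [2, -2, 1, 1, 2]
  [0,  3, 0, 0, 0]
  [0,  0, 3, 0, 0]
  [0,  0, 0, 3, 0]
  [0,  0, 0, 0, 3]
λ = 2: alg = 1, geom = 1; λ = 3: alg = 4, geom = 4

Step 1 — factor the characteristic polynomial to read off the algebraic multiplicities:
  χ_A(x) = (x - 3)^4*(x - 2)

Step 2 — compute geometric multiplicities via the rank-nullity identity g(λ) = n − rank(A − λI):
  rank(A − (2)·I) = 4, so dim ker(A − (2)·I) = n − 4 = 1
  rank(A − (3)·I) = 1, so dim ker(A − (3)·I) = n − 1 = 4

Summary:
  λ = 2: algebraic multiplicity = 1, geometric multiplicity = 1
  λ = 3: algebraic multiplicity = 4, geometric multiplicity = 4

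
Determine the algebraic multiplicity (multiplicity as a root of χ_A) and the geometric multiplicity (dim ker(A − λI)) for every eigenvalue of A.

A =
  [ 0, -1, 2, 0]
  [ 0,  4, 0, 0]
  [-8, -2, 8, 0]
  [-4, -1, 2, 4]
λ = 4: alg = 4, geom = 3

Step 1 — factor the characteristic polynomial to read off the algebraic multiplicities:
  χ_A(x) = (x - 4)^4

Step 2 — compute geometric multiplicities via the rank-nullity identity g(λ) = n − rank(A − λI):
  rank(A − (4)·I) = 1, so dim ker(A − (4)·I) = n − 1 = 3

Summary:
  λ = 4: algebraic multiplicity = 4, geometric multiplicity = 3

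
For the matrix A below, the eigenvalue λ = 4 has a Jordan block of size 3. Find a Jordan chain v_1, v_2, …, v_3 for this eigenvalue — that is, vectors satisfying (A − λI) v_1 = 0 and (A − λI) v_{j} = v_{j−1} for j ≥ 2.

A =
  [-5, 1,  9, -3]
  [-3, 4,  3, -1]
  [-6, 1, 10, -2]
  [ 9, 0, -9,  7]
A Jordan chain for λ = 4 of length 3:
v_1 = (-3, 0, -3, 0)ᵀ
v_2 = (-9, -3, -6, 9)ᵀ
v_3 = (1, 0, 0, 0)ᵀ

Let N = A − (4)·I. We want v_3 with N^3 v_3 = 0 but N^2 v_3 ≠ 0; then v_{j-1} := N · v_j for j = 3, …, 2.

Pick v_3 = (1, 0, 0, 0)ᵀ.
Then v_2 = N · v_3 = (-9, -3, -6, 9)ᵀ.
Then v_1 = N · v_2 = (-3, 0, -3, 0)ᵀ.

Sanity check: (A − (4)·I) v_1 = (0, 0, 0, 0)ᵀ = 0. ✓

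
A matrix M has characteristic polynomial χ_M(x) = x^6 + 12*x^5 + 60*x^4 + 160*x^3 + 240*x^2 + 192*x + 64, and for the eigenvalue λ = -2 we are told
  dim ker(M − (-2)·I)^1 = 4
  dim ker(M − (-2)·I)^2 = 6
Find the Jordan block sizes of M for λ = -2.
Block sizes for λ = -2: [2, 2, 1, 1]

From the dimensions of kernels of powers, the number of Jordan blocks of size at least j is d_j − d_{j−1} where d_j = dim ker(N^j) (with d_0 = 0). Computing the differences gives [4, 2].
The number of blocks of size exactly k is (#blocks of size ≥ k) − (#blocks of size ≥ k + 1), so the partition is: 2 block(s) of size 1, 2 block(s) of size 2.
In nonincreasing order the block sizes are [2, 2, 1, 1].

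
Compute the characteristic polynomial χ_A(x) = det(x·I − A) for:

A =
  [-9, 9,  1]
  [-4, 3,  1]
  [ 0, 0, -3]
x^3 + 9*x^2 + 27*x + 27

Expanding det(x·I − A) (e.g. by cofactor expansion or by noting that A is similar to its Jordan form J, which has the same characteristic polynomial as A) gives
  χ_A(x) = x^3 + 9*x^2 + 27*x + 27
which factors as (x + 3)^3. The eigenvalues (with algebraic multiplicities) are λ = -3 with multiplicity 3.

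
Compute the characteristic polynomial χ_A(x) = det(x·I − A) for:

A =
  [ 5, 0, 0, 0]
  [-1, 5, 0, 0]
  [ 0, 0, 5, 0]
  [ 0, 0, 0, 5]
x^4 - 20*x^3 + 150*x^2 - 500*x + 625

Expanding det(x·I − A) (e.g. by cofactor expansion or by noting that A is similar to its Jordan form J, which has the same characteristic polynomial as A) gives
  χ_A(x) = x^4 - 20*x^3 + 150*x^2 - 500*x + 625
which factors as (x - 5)^4. The eigenvalues (with algebraic multiplicities) are λ = 5 with multiplicity 4.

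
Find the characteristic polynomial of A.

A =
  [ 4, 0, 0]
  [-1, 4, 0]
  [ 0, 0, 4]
x^3 - 12*x^2 + 48*x - 64

Expanding det(x·I − A) (e.g. by cofactor expansion or by noting that A is similar to its Jordan form J, which has the same characteristic polynomial as A) gives
  χ_A(x) = x^3 - 12*x^2 + 48*x - 64
which factors as (x - 4)^3. The eigenvalues (with algebraic multiplicities) are λ = 4 with multiplicity 3.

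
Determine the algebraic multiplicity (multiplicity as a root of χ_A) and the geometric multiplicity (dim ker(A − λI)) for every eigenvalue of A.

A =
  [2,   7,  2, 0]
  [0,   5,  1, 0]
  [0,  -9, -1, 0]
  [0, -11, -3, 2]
λ = 2: alg = 4, geom = 2

Step 1 — factor the characteristic polynomial to read off the algebraic multiplicities:
  χ_A(x) = (x - 2)^4

Step 2 — compute geometric multiplicities via the rank-nullity identity g(λ) = n − rank(A − λI):
  rank(A − (2)·I) = 2, so dim ker(A − (2)·I) = n − 2 = 2

Summary:
  λ = 2: algebraic multiplicity = 4, geometric multiplicity = 2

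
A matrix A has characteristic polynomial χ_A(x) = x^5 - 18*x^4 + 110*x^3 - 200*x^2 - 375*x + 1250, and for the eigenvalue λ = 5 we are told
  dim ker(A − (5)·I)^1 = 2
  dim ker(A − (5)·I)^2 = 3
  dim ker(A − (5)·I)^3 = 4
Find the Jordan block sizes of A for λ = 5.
Block sizes for λ = 5: [3, 1]

From the dimensions of kernels of powers, the number of Jordan blocks of size at least j is d_j − d_{j−1} where d_j = dim ker(N^j) (with d_0 = 0). Computing the differences gives [2, 1, 1].
The number of blocks of size exactly k is (#blocks of size ≥ k) − (#blocks of size ≥ k + 1), so the partition is: 1 block(s) of size 1, 1 block(s) of size 3.
In nonincreasing order the block sizes are [3, 1].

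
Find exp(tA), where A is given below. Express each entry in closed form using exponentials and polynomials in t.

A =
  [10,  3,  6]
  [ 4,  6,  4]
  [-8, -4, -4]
e^{tA} =
  [6*t*exp(4*t) + exp(4*t), 3*t*exp(4*t), 6*t*exp(4*t)]
  [4*t*exp(4*t), 2*t*exp(4*t) + exp(4*t), 4*t*exp(4*t)]
  [-8*t*exp(4*t), -4*t*exp(4*t), -8*t*exp(4*t) + exp(4*t)]

Strategy: write A = P · J · P⁻¹ where J is a Jordan canonical form, so e^{tA} = P · e^{tJ} · P⁻¹, and e^{tJ} can be computed block-by-block.

A has Jordan form
J =
  [4, 1, 0]
  [0, 4, 0]
  [0, 0, 4]
(up to reordering of blocks).

Per-block formulas:
  For a 1×1 block at λ = 4: exp(t · [4]) = [e^(4t)].
  For a 2×2 Jordan block J_2(4): exp(t · J_2(4)) = e^(4t)·(I + t·N), where N is the 2×2 nilpotent shift.

After assembling e^{tJ} and conjugating by P, we get:

e^{tA} =
  [6*t*exp(4*t) + exp(4*t), 3*t*exp(4*t), 6*t*exp(4*t)]
  [4*t*exp(4*t), 2*t*exp(4*t) + exp(4*t), 4*t*exp(4*t)]
  [-8*t*exp(4*t), -4*t*exp(4*t), -8*t*exp(4*t) + exp(4*t)]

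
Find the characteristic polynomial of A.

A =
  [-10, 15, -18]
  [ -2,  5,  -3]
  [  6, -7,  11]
x^3 - 6*x^2 + 12*x - 8

Expanding det(x·I − A) (e.g. by cofactor expansion or by noting that A is similar to its Jordan form J, which has the same characteristic polynomial as A) gives
  χ_A(x) = x^3 - 6*x^2 + 12*x - 8
which factors as (x - 2)^3. The eigenvalues (with algebraic multiplicities) are λ = 2 with multiplicity 3.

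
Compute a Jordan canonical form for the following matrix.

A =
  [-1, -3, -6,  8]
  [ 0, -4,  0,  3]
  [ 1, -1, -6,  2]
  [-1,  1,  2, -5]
J_3(-4) ⊕ J_1(-4)

The characteristic polynomial is
  det(x·I − A) = x^4 + 16*x^3 + 96*x^2 + 256*x + 256 = (x + 4)^4

Eigenvalues and multiplicities (the geometric multiplicity of λ is n − rank(A − λI), which equals the number of Jordan blocks for λ):
  λ = -4: algebraic multiplicity = 4, geometric multiplicity = 2

Determining the block sizes for each eigenvalue:
  λ = -4: with am = 4 and gm = 2, the partition is not yet determined (e.g. several partitions of 4 into 2 parts exist). Let N = A − (-4)·I. Computing rank(N^1) = 2, rank(N^2) = 1, rank(N^3) = 0; the number of blocks of size ≥ j is rank(N^{j−1}) − rank(N^j), giving [2, 1, 1]. So we have 1 block(s) of size 3, 1 block(s) of size 1 → block sizes [3, 1]

Assembling the blocks gives a Jordan form
J =
  [-4,  1,  0,  0]
  [ 0, -4,  1,  0]
  [ 0,  0, -4,  0]
  [ 0,  0,  0, -4]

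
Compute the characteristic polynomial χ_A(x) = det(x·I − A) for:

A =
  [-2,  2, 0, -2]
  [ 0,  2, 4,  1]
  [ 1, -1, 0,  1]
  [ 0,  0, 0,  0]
x^4

Expanding det(x·I − A) (e.g. by cofactor expansion or by noting that A is similar to its Jordan form J, which has the same characteristic polynomial as A) gives
  χ_A(x) = x^4
which factors as x^4. The eigenvalues (with algebraic multiplicities) are λ = 0 with multiplicity 4.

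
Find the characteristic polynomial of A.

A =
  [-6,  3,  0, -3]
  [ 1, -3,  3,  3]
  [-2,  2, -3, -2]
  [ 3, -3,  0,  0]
x^4 + 12*x^3 + 54*x^2 + 108*x + 81

Expanding det(x·I − A) (e.g. by cofactor expansion or by noting that A is similar to its Jordan form J, which has the same characteristic polynomial as A) gives
  χ_A(x) = x^4 + 12*x^3 + 54*x^2 + 108*x + 81
which factors as (x + 3)^4. The eigenvalues (with algebraic multiplicities) are λ = -3 with multiplicity 4.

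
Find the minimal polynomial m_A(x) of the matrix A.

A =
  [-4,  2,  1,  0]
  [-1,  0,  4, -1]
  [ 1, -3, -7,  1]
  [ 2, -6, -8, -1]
x^3 + 9*x^2 + 27*x + 27

The characteristic polynomial is χ_A(x) = (x + 3)^4, so the eigenvalues are known. The minimal polynomial is
  m_A(x) = Π_λ (x − λ)^{k_λ}
where k_λ is the size of the *largest* Jordan block for λ (equivalently, the smallest k with (A − λI)^k v = 0 for every generalised eigenvector v of λ).

  λ = -3: largest Jordan block has size 3, contributing (x + 3)^3

So m_A(x) = (x + 3)^3 = x^3 + 9*x^2 + 27*x + 27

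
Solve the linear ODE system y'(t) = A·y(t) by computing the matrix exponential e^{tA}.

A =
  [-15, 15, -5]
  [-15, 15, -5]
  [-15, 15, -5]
e^{tA} =
  [-2 + 3*exp(-5*t), 3 - 3*exp(-5*t), -1 + exp(-5*t)]
  [-3 + 3*exp(-5*t), 4 - 3*exp(-5*t), -1 + exp(-5*t)]
  [-3 + 3*exp(-5*t), 3 - 3*exp(-5*t), exp(-5*t)]

Strategy: write A = P · J · P⁻¹ where J is a Jordan canonical form, so e^{tA} = P · e^{tJ} · P⁻¹, and e^{tJ} can be computed block-by-block.

A has Jordan form
J =
  [-5, 0, 0]
  [ 0, 0, 0]
  [ 0, 0, 0]
(up to reordering of blocks).

Per-block formulas:
  For a 1×1 block at λ = 0: exp(t · [0]) = [e^(0t)].
  For a 1×1 block at λ = -5: exp(t · [-5]) = [e^(-5t)].

After assembling e^{tJ} and conjugating by P, we get:

e^{tA} =
  [-2 + 3*exp(-5*t), 3 - 3*exp(-5*t), -1 + exp(-5*t)]
  [-3 + 3*exp(-5*t), 4 - 3*exp(-5*t), -1 + exp(-5*t)]
  [-3 + 3*exp(-5*t), 3 - 3*exp(-5*t), exp(-5*t)]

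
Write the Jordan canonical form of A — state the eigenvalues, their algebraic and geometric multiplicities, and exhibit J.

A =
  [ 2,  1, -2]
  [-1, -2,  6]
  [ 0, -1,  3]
J_3(1)

The characteristic polynomial is
  det(x·I − A) = x^3 - 3*x^2 + 3*x - 1 = (x - 1)^3

Eigenvalues and multiplicities (the geometric multiplicity of λ is n − rank(A − λI), which equals the number of Jordan blocks for λ):
  λ = 1: algebraic multiplicity = 3, geometric multiplicity = 1

Determining the block sizes for each eigenvalue:
  λ = 1: one block (gm = 1), so the single block has size am = 3 → block sizes [3]

Assembling the blocks gives a Jordan form
J =
  [1, 1, 0]
  [0, 1, 1]
  [0, 0, 1]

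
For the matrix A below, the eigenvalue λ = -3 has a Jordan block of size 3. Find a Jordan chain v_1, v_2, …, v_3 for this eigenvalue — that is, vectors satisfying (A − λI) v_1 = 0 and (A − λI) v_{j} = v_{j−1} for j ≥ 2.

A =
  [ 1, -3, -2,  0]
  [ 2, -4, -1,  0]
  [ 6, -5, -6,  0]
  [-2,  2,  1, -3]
A Jordan chain for λ = -3 of length 3:
v_1 = (-2, 0, -4, 2)ᵀ
v_2 = (4, 2, 6, -2)ᵀ
v_3 = (1, 0, 0, 0)ᵀ

Let N = A − (-3)·I. We want v_3 with N^3 v_3 = 0 but N^2 v_3 ≠ 0; then v_{j-1} := N · v_j for j = 3, …, 2.

Pick v_3 = (1, 0, 0, 0)ᵀ.
Then v_2 = N · v_3 = (4, 2, 6, -2)ᵀ.
Then v_1 = N · v_2 = (-2, 0, -4, 2)ᵀ.

Sanity check: (A − (-3)·I) v_1 = (0, 0, 0, 0)ᵀ = 0. ✓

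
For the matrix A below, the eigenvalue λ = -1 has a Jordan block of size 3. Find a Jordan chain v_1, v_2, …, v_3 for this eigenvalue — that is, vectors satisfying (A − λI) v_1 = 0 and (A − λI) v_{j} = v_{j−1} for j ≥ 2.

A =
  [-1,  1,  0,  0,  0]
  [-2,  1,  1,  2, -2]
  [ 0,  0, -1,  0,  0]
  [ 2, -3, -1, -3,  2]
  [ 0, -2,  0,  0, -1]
A Jordan chain for λ = -1 of length 3:
v_1 = (-2, 0, 0, 2, 4)ᵀ
v_2 = (0, -2, 0, 2, 0)ᵀ
v_3 = (1, 0, 0, 0, 0)ᵀ

Let N = A − (-1)·I. We want v_3 with N^3 v_3 = 0 but N^2 v_3 ≠ 0; then v_{j-1} := N · v_j for j = 3, …, 2.

Pick v_3 = (1, 0, 0, 0, 0)ᵀ.
Then v_2 = N · v_3 = (0, -2, 0, 2, 0)ᵀ.
Then v_1 = N · v_2 = (-2, 0, 0, 2, 4)ᵀ.

Sanity check: (A − (-1)·I) v_1 = (0, 0, 0, 0, 0)ᵀ = 0. ✓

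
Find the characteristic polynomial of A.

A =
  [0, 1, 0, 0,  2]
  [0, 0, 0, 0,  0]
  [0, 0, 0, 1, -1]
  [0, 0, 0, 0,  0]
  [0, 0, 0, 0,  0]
x^5

Expanding det(x·I − A) (e.g. by cofactor expansion or by noting that A is similar to its Jordan form J, which has the same characteristic polynomial as A) gives
  χ_A(x) = x^5
which factors as x^5. The eigenvalues (with algebraic multiplicities) are λ = 0 with multiplicity 5.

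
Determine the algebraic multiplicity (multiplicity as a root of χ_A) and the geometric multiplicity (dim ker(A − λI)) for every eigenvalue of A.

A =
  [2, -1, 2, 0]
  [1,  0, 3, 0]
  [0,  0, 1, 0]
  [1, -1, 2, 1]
λ = 1: alg = 4, geom = 2

Step 1 — factor the characteristic polynomial to read off the algebraic multiplicities:
  χ_A(x) = (x - 1)^4

Step 2 — compute geometric multiplicities via the rank-nullity identity g(λ) = n − rank(A − λI):
  rank(A − (1)·I) = 2, so dim ker(A − (1)·I) = n − 2 = 2

Summary:
  λ = 1: algebraic multiplicity = 4, geometric multiplicity = 2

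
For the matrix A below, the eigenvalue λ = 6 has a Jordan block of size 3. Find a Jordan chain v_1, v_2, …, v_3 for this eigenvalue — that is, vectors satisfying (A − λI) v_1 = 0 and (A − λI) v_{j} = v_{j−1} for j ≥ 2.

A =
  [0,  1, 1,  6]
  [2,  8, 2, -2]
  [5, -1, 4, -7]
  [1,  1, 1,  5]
A Jordan chain for λ = 6 of length 3:
v_1 = (1, 2, -2, 1)ᵀ
v_2 = (1, 2, -1, 1)ᵀ
v_3 = (0, 1, 0, 0)ᵀ

Let N = A − (6)·I. We want v_3 with N^3 v_3 = 0 but N^2 v_3 ≠ 0; then v_{j-1} := N · v_j for j = 3, …, 2.

Pick v_3 = (0, 1, 0, 0)ᵀ.
Then v_2 = N · v_3 = (1, 2, -1, 1)ᵀ.
Then v_1 = N · v_2 = (1, 2, -2, 1)ᵀ.

Sanity check: (A − (6)·I) v_1 = (0, 0, 0, 0)ᵀ = 0. ✓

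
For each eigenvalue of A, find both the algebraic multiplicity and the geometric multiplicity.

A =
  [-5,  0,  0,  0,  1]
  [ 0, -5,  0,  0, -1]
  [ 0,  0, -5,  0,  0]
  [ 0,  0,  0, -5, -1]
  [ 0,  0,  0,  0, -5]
λ = -5: alg = 5, geom = 4

Step 1 — factor the characteristic polynomial to read off the algebraic multiplicities:
  χ_A(x) = (x + 5)^5

Step 2 — compute geometric multiplicities via the rank-nullity identity g(λ) = n − rank(A − λI):
  rank(A − (-5)·I) = 1, so dim ker(A − (-5)·I) = n − 1 = 4

Summary:
  λ = -5: algebraic multiplicity = 5, geometric multiplicity = 4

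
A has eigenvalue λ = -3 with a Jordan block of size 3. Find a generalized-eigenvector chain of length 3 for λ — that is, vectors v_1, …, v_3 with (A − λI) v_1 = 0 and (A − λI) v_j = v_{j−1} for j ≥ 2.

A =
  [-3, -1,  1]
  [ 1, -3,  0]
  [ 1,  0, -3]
A Jordan chain for λ = -3 of length 3:
v_1 = (0, -1, -1)ᵀ
v_2 = (-1, 0, 0)ᵀ
v_3 = (0, 1, 0)ᵀ

Let N = A − (-3)·I. We want v_3 with N^3 v_3 = 0 but N^2 v_3 ≠ 0; then v_{j-1} := N · v_j for j = 3, …, 2.

Pick v_3 = (0, 1, 0)ᵀ.
Then v_2 = N · v_3 = (-1, 0, 0)ᵀ.
Then v_1 = N · v_2 = (0, -1, -1)ᵀ.

Sanity check: (A − (-3)·I) v_1 = (0, 0, 0)ᵀ = 0. ✓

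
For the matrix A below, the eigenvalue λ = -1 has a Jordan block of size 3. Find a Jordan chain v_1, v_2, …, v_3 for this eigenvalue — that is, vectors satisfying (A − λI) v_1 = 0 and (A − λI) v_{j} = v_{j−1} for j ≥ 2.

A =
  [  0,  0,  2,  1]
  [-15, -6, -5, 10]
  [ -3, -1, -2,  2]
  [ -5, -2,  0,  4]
A Jordan chain for λ = -1 of length 3:
v_1 = (-10, 25, 5, 0)ᵀ
v_2 = (1, -15, -3, -5)ᵀ
v_3 = (1, 0, 0, 0)ᵀ

Let N = A − (-1)·I. We want v_3 with N^3 v_3 = 0 but N^2 v_3 ≠ 0; then v_{j-1} := N · v_j for j = 3, …, 2.

Pick v_3 = (1, 0, 0, 0)ᵀ.
Then v_2 = N · v_3 = (1, -15, -3, -5)ᵀ.
Then v_1 = N · v_2 = (-10, 25, 5, 0)ᵀ.

Sanity check: (A − (-1)·I) v_1 = (0, 0, 0, 0)ᵀ = 0. ✓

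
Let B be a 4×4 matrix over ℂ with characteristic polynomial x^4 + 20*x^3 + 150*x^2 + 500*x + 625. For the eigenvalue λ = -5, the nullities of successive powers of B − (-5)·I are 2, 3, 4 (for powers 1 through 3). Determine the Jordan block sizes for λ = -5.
Block sizes for λ = -5: [3, 1]

From the dimensions of kernels of powers, the number of Jordan blocks of size at least j is d_j − d_{j−1} where d_j = dim ker(N^j) (with d_0 = 0). Computing the differences gives [2, 1, 1].
The number of blocks of size exactly k is (#blocks of size ≥ k) − (#blocks of size ≥ k + 1), so the partition is: 1 block(s) of size 1, 1 block(s) of size 3.
In nonincreasing order the block sizes are [3, 1].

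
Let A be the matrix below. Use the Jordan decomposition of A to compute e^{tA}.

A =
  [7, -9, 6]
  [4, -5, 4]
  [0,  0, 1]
e^{tA} =
  [6*t*exp(t) + exp(t), -9*t*exp(t), 6*t*exp(t)]
  [4*t*exp(t), -6*t*exp(t) + exp(t), 4*t*exp(t)]
  [0, 0, exp(t)]

Strategy: write A = P · J · P⁻¹ where J is a Jordan canonical form, so e^{tA} = P · e^{tJ} · P⁻¹, and e^{tJ} can be computed block-by-block.

A has Jordan form
J =
  [1, 1, 0]
  [0, 1, 0]
  [0, 0, 1]
(up to reordering of blocks).

Per-block formulas:
  For a 1×1 block at λ = 1: exp(t · [1]) = [e^(1t)].
  For a 2×2 Jordan block J_2(1): exp(t · J_2(1)) = e^(1t)·(I + t·N), where N is the 2×2 nilpotent shift.

After assembling e^{tJ} and conjugating by P, we get:

e^{tA} =
  [6*t*exp(t) + exp(t), -9*t*exp(t), 6*t*exp(t)]
  [4*t*exp(t), -6*t*exp(t) + exp(t), 4*t*exp(t)]
  [0, 0, exp(t)]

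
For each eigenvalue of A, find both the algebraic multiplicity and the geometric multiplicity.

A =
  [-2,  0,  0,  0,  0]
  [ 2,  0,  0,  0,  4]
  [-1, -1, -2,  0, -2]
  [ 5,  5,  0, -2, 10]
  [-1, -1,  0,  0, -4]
λ = -2: alg = 5, geom = 4

Step 1 — factor the characteristic polynomial to read off the algebraic multiplicities:
  χ_A(x) = (x + 2)^5

Step 2 — compute geometric multiplicities via the rank-nullity identity g(λ) = n − rank(A − λI):
  rank(A − (-2)·I) = 1, so dim ker(A − (-2)·I) = n − 1 = 4

Summary:
  λ = -2: algebraic multiplicity = 5, geometric multiplicity = 4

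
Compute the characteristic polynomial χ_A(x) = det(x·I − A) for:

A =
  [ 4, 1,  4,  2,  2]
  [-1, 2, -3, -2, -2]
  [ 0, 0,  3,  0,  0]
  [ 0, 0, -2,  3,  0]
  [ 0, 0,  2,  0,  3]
x^5 - 15*x^4 + 90*x^3 - 270*x^2 + 405*x - 243

Expanding det(x·I − A) (e.g. by cofactor expansion or by noting that A is similar to its Jordan form J, which has the same characteristic polynomial as A) gives
  χ_A(x) = x^5 - 15*x^4 + 90*x^3 - 270*x^2 + 405*x - 243
which factors as (x - 3)^5. The eigenvalues (with algebraic multiplicities) are λ = 3 with multiplicity 5.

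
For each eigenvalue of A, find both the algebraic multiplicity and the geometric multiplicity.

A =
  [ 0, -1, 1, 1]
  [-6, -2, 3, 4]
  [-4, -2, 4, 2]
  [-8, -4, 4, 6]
λ = 2: alg = 4, geom = 2

Step 1 — factor the characteristic polynomial to read off the algebraic multiplicities:
  χ_A(x) = (x - 2)^4

Step 2 — compute geometric multiplicities via the rank-nullity identity g(λ) = n − rank(A − λI):
  rank(A − (2)·I) = 2, so dim ker(A − (2)·I) = n − 2 = 2

Summary:
  λ = 2: algebraic multiplicity = 4, geometric multiplicity = 2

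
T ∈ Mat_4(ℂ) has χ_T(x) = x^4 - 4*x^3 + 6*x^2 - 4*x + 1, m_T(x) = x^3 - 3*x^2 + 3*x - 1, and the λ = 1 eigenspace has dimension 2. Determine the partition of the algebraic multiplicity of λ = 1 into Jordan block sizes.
Block sizes for λ = 1: [3, 1]

Step 1 — from the characteristic polynomial, algebraic multiplicity of λ = 1 is 4. From dim ker(T − (1)·I) = 2, there are exactly 2 Jordan blocks for λ = 1.
Step 2 — from the minimal polynomial, the factor (x − 1)^3 tells us the largest block for λ = 1 has size 3.
Step 3 — with total size 4, 2 blocks, and largest block 3, the block sizes (in nonincreasing order) are [3, 1].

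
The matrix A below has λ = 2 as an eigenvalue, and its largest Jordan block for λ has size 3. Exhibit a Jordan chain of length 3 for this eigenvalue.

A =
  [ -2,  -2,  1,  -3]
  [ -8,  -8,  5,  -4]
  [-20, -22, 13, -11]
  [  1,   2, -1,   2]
A Jordan chain for λ = 2 of length 3:
v_1 = (0, -2, -4, 0)ᵀ
v_2 = (-2, -10, -22, 2)ᵀ
v_3 = (0, 1, 0, 0)ᵀ

Let N = A − (2)·I. We want v_3 with N^3 v_3 = 0 but N^2 v_3 ≠ 0; then v_{j-1} := N · v_j for j = 3, …, 2.

Pick v_3 = (0, 1, 0, 0)ᵀ.
Then v_2 = N · v_3 = (-2, -10, -22, 2)ᵀ.
Then v_1 = N · v_2 = (0, -2, -4, 0)ᵀ.

Sanity check: (A − (2)·I) v_1 = (0, 0, 0, 0)ᵀ = 0. ✓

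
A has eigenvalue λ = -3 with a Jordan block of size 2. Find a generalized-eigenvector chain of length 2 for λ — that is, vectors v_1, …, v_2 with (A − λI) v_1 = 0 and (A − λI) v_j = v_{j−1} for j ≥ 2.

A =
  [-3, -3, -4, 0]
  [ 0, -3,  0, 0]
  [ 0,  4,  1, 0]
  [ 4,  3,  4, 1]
A Jordan chain for λ = -3 of length 2:
v_1 = (1, 0, 0, -1)ᵀ
v_2 = (0, 1, -1, 0)ᵀ

Let N = A − (-3)·I. We want v_2 with N^2 v_2 = 0 but N^1 v_2 ≠ 0; then v_{j-1} := N · v_j for j = 2, …, 2.

Pick v_2 = (0, 1, -1, 0)ᵀ.
Then v_1 = N · v_2 = (1, 0, 0, -1)ᵀ.

Sanity check: (A − (-3)·I) v_1 = (0, 0, 0, 0)ᵀ = 0. ✓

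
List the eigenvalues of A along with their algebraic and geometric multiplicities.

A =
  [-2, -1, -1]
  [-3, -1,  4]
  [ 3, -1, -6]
λ = -5: alg = 1, geom = 1; λ = -2: alg = 2, geom = 1

Step 1 — factor the characteristic polynomial to read off the algebraic multiplicities:
  χ_A(x) = (x + 2)^2*(x + 5)

Step 2 — compute geometric multiplicities via the rank-nullity identity g(λ) = n − rank(A − λI):
  rank(A − (-5)·I) = 2, so dim ker(A − (-5)·I) = n − 2 = 1
  rank(A − (-2)·I) = 2, so dim ker(A − (-2)·I) = n − 2 = 1

Summary:
  λ = -5: algebraic multiplicity = 1, geometric multiplicity = 1
  λ = -2: algebraic multiplicity = 2, geometric multiplicity = 1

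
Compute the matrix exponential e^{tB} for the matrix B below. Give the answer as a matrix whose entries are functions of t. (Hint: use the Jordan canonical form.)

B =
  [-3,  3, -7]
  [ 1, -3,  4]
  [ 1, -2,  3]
e^{tB} =
  [-2*t*exp(-t) + exp(-t), t^2*exp(-t) + 3*t*exp(-t), -t^2*exp(-t) - 7*t*exp(-t)]
  [t*exp(-t), -t^2*exp(-t)/2 - 2*t*exp(-t) + exp(-t), t^2*exp(-t)/2 + 4*t*exp(-t)]
  [t*exp(-t), -t^2*exp(-t)/2 - 2*t*exp(-t), t^2*exp(-t)/2 + 4*t*exp(-t) + exp(-t)]

Strategy: write B = P · J · P⁻¹ where J is a Jordan canonical form, so e^{tB} = P · e^{tJ} · P⁻¹, and e^{tJ} can be computed block-by-block.

B has Jordan form
J =
  [-1,  1,  0]
  [ 0, -1,  1]
  [ 0,  0, -1]
(up to reordering of blocks).

Per-block formulas:
  For a 3×3 Jordan block J_3(-1): exp(t · J_3(-1)) = e^(-1t)·(I + t·N + (t^2/2)·N^2), where N is the 3×3 nilpotent shift.

After assembling e^{tJ} and conjugating by P, we get:

e^{tB} =
  [-2*t*exp(-t) + exp(-t), t^2*exp(-t) + 3*t*exp(-t), -t^2*exp(-t) - 7*t*exp(-t)]
  [t*exp(-t), -t^2*exp(-t)/2 - 2*t*exp(-t) + exp(-t), t^2*exp(-t)/2 + 4*t*exp(-t)]
  [t*exp(-t), -t^2*exp(-t)/2 - 2*t*exp(-t), t^2*exp(-t)/2 + 4*t*exp(-t) + exp(-t)]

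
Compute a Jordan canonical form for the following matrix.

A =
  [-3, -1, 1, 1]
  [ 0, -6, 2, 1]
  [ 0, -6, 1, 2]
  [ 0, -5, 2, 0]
J_2(-3) ⊕ J_2(-1)

The characteristic polynomial is
  det(x·I − A) = x^4 + 8*x^3 + 22*x^2 + 24*x + 9 = (x + 1)^2*(x + 3)^2

Eigenvalues and multiplicities (the geometric multiplicity of λ is n − rank(A − λI), which equals the number of Jordan blocks for λ):
  λ = -3: algebraic multiplicity = 2, geometric multiplicity = 1
  λ = -1: algebraic multiplicity = 2, geometric multiplicity = 1

Determining the block sizes for each eigenvalue:
  λ = -3: one block (gm = 1), so the single block has size am = 2 → block sizes [2]
  λ = -1: one block (gm = 1), so the single block has size am = 2 → block sizes [2]

Assembling the blocks gives a Jordan form
J =
  [-3,  1,  0,  0]
  [ 0, -3,  0,  0]
  [ 0,  0, -1,  1]
  [ 0,  0,  0, -1]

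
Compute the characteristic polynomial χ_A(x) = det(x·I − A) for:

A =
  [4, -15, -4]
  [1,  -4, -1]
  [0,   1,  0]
x^3

Expanding det(x·I − A) (e.g. by cofactor expansion or by noting that A is similar to its Jordan form J, which has the same characteristic polynomial as A) gives
  χ_A(x) = x^3
which factors as x^3. The eigenvalues (with algebraic multiplicities) are λ = 0 with multiplicity 3.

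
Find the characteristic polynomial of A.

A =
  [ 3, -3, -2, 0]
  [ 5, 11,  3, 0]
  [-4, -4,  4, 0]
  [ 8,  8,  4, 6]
x^4 - 24*x^3 + 216*x^2 - 864*x + 1296

Expanding det(x·I − A) (e.g. by cofactor expansion or by noting that A is similar to its Jordan form J, which has the same characteristic polynomial as A) gives
  χ_A(x) = x^4 - 24*x^3 + 216*x^2 - 864*x + 1296
which factors as (x - 6)^4. The eigenvalues (with algebraic multiplicities) are λ = 6 with multiplicity 4.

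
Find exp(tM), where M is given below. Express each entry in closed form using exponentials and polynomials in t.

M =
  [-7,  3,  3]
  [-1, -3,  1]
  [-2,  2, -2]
e^{tM} =
  [-3*t*exp(-4*t) + exp(-4*t), 3*t*exp(-4*t), 3*t*exp(-4*t)]
  [-t*exp(-4*t), t*exp(-4*t) + exp(-4*t), t*exp(-4*t)]
  [-2*t*exp(-4*t), 2*t*exp(-4*t), 2*t*exp(-4*t) + exp(-4*t)]

Strategy: write M = P · J · P⁻¹ where J is a Jordan canonical form, so e^{tM} = P · e^{tJ} · P⁻¹, and e^{tJ} can be computed block-by-block.

M has Jordan form
J =
  [-4,  1,  0]
  [ 0, -4,  0]
  [ 0,  0, -4]
(up to reordering of blocks).

Per-block formulas:
  For a 2×2 Jordan block J_2(-4): exp(t · J_2(-4)) = e^(-4t)·(I + t·N), where N is the 2×2 nilpotent shift.
  For a 1×1 block at λ = -4: exp(t · [-4]) = [e^(-4t)].

After assembling e^{tJ} and conjugating by P, we get:

e^{tM} =
  [-3*t*exp(-4*t) + exp(-4*t), 3*t*exp(-4*t), 3*t*exp(-4*t)]
  [-t*exp(-4*t), t*exp(-4*t) + exp(-4*t), t*exp(-4*t)]
  [-2*t*exp(-4*t), 2*t*exp(-4*t), 2*t*exp(-4*t) + exp(-4*t)]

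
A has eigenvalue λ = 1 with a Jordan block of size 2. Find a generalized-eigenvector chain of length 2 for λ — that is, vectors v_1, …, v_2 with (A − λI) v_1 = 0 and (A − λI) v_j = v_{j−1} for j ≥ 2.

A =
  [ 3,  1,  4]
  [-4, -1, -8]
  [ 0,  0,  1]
A Jordan chain for λ = 1 of length 2:
v_1 = (2, -4, 0)ᵀ
v_2 = (1, 0, 0)ᵀ

Let N = A − (1)·I. We want v_2 with N^2 v_2 = 0 but N^1 v_2 ≠ 0; then v_{j-1} := N · v_j for j = 2, …, 2.

Pick v_2 = (1, 0, 0)ᵀ.
Then v_1 = N · v_2 = (2, -4, 0)ᵀ.

Sanity check: (A − (1)·I) v_1 = (0, 0, 0)ᵀ = 0. ✓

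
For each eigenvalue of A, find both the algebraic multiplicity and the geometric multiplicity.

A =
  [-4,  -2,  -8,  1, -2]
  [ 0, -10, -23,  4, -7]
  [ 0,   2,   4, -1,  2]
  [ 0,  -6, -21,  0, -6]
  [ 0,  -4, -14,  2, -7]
λ = -4: alg = 2, geom = 2; λ = -3: alg = 3, geom = 2

Step 1 — factor the characteristic polynomial to read off the algebraic multiplicities:
  χ_A(x) = (x + 3)^3*(x + 4)^2

Step 2 — compute geometric multiplicities via the rank-nullity identity g(λ) = n − rank(A − λI):
  rank(A − (-4)·I) = 3, so dim ker(A − (-4)·I) = n − 3 = 2
  rank(A − (-3)·I) = 3, so dim ker(A − (-3)·I) = n − 3 = 2

Summary:
  λ = -4: algebraic multiplicity = 2, geometric multiplicity = 2
  λ = -3: algebraic multiplicity = 3, geometric multiplicity = 2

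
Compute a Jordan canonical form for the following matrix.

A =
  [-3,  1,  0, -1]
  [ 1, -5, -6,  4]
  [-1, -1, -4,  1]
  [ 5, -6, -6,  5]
J_1(-4) ⊕ J_3(-1)

The characteristic polynomial is
  det(x·I − A) = x^4 + 7*x^3 + 15*x^2 + 13*x + 4 = (x + 1)^3*(x + 4)

Eigenvalues and multiplicities (the geometric multiplicity of λ is n − rank(A − λI), which equals the number of Jordan blocks for λ):
  λ = -4: algebraic multiplicity = 1, geometric multiplicity = 1
  λ = -1: algebraic multiplicity = 3, geometric multiplicity = 1

Determining the block sizes for each eigenvalue:
  λ = -4: one block (gm = 1), so the single block has size am = 1 → block sizes [1]
  λ = -1: one block (gm = 1), so the single block has size am = 3 → block sizes [3]

Assembling the blocks gives a Jordan form
J =
  [-4,  0,  0,  0]
  [ 0, -1,  1,  0]
  [ 0,  0, -1,  1]
  [ 0,  0,  0, -1]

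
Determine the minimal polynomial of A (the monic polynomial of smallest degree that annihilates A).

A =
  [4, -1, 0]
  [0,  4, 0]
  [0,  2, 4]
x^2 - 8*x + 16

The characteristic polynomial is χ_A(x) = (x - 4)^3, so the eigenvalues are known. The minimal polynomial is
  m_A(x) = Π_λ (x − λ)^{k_λ}
where k_λ is the size of the *largest* Jordan block for λ (equivalently, the smallest k with (A − λI)^k v = 0 for every generalised eigenvector v of λ).

  λ = 4: largest Jordan block has size 2, contributing (x − 4)^2

So m_A(x) = (x - 4)^2 = x^2 - 8*x + 16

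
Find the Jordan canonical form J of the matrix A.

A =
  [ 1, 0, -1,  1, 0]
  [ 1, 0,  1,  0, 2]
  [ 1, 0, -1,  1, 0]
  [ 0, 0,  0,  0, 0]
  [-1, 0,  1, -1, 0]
J_2(0) ⊕ J_2(0) ⊕ J_1(0)

The characteristic polynomial is
  det(x·I − A) = x^5

Eigenvalues and multiplicities (the geometric multiplicity of λ is n − rank(A − λI), which equals the number of Jordan blocks for λ):
  λ = 0: algebraic multiplicity = 5, geometric multiplicity = 3

Determining the block sizes for each eigenvalue:
  λ = 0: with am = 5 and gm = 3, the partition is not yet determined (e.g. several partitions of 5 into 3 parts exist). Let N = A − (0)·I. Computing rank(N^1) = 2, rank(N^2) = 0; the number of blocks of size ≥ j is rank(N^{j−1}) − rank(N^j), giving [3, 2]. So we have 2 block(s) of size 2, 1 block(s) of size 1 → block sizes [2, 2, 1]

Assembling the blocks gives a Jordan form
J =
  [0, 1, 0, 0, 0]
  [0, 0, 0, 0, 0]
  [0, 0, 0, 1, 0]
  [0, 0, 0, 0, 0]
  [0, 0, 0, 0, 0]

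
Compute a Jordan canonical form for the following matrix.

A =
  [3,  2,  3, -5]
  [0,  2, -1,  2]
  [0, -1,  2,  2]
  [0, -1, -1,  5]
J_2(3) ⊕ J_2(3)

The characteristic polynomial is
  det(x·I − A) = x^4 - 12*x^3 + 54*x^2 - 108*x + 81 = (x - 3)^4

Eigenvalues and multiplicities (the geometric multiplicity of λ is n − rank(A − λI), which equals the number of Jordan blocks for λ):
  λ = 3: algebraic multiplicity = 4, geometric multiplicity = 2

Determining the block sizes for each eigenvalue:
  λ = 3: with am = 4 and gm = 2, the partition is not yet determined (e.g. several partitions of 4 into 2 parts exist). Let N = A − (3)·I. Computing rank(N^1) = 2, rank(N^2) = 0; the number of blocks of size ≥ j is rank(N^{j−1}) − rank(N^j), giving [2, 2]. So we have 2 block(s) of size 2 → block sizes [2, 2]

Assembling the blocks gives a Jordan form
J =
  [3, 1, 0, 0]
  [0, 3, 0, 0]
  [0, 0, 3, 1]
  [0, 0, 0, 3]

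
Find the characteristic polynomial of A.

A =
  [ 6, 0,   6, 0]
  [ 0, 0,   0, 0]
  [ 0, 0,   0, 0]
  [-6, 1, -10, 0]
x^4 - 6*x^3

Expanding det(x·I − A) (e.g. by cofactor expansion or by noting that A is similar to its Jordan form J, which has the same characteristic polynomial as A) gives
  χ_A(x) = x^4 - 6*x^3
which factors as x^3*(x - 6). The eigenvalues (with algebraic multiplicities) are λ = 0 with multiplicity 3, λ = 6 with multiplicity 1.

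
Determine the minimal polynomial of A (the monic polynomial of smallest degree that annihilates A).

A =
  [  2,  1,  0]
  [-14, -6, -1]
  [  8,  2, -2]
x^3 + 6*x^2 + 12*x + 8

The characteristic polynomial is χ_A(x) = (x + 2)^3, so the eigenvalues are known. The minimal polynomial is
  m_A(x) = Π_λ (x − λ)^{k_λ}
where k_λ is the size of the *largest* Jordan block for λ (equivalently, the smallest k with (A − λI)^k v = 0 for every generalised eigenvector v of λ).

  λ = -2: largest Jordan block has size 3, contributing (x + 2)^3

So m_A(x) = (x + 2)^3 = x^3 + 6*x^2 + 12*x + 8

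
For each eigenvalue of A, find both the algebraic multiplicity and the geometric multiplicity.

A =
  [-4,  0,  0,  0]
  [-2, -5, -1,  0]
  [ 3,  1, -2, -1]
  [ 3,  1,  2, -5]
λ = -4: alg = 4, geom = 2

Step 1 — factor the characteristic polynomial to read off the algebraic multiplicities:
  χ_A(x) = (x + 4)^4

Step 2 — compute geometric multiplicities via the rank-nullity identity g(λ) = n − rank(A − λI):
  rank(A − (-4)·I) = 2, so dim ker(A − (-4)·I) = n − 2 = 2

Summary:
  λ = -4: algebraic multiplicity = 4, geometric multiplicity = 2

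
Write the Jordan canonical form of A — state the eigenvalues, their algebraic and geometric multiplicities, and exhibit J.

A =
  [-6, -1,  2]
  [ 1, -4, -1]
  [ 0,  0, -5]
J_3(-5)

The characteristic polynomial is
  det(x·I − A) = x^3 + 15*x^2 + 75*x + 125 = (x + 5)^3

Eigenvalues and multiplicities (the geometric multiplicity of λ is n − rank(A − λI), which equals the number of Jordan blocks for λ):
  λ = -5: algebraic multiplicity = 3, geometric multiplicity = 1

Determining the block sizes for each eigenvalue:
  λ = -5: one block (gm = 1), so the single block has size am = 3 → block sizes [3]

Assembling the blocks gives a Jordan form
J =
  [-5,  1,  0]
  [ 0, -5,  1]
  [ 0,  0, -5]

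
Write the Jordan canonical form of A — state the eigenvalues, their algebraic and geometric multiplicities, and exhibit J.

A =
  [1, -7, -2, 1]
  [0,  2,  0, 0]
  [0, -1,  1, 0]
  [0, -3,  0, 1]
J_2(1) ⊕ J_1(1) ⊕ J_1(2)

The characteristic polynomial is
  det(x·I − A) = x^4 - 5*x^3 + 9*x^2 - 7*x + 2 = (x - 2)*(x - 1)^3

Eigenvalues and multiplicities (the geometric multiplicity of λ is n − rank(A − λI), which equals the number of Jordan blocks for λ):
  λ = 1: algebraic multiplicity = 3, geometric multiplicity = 2
  λ = 2: algebraic multiplicity = 1, geometric multiplicity = 1

Determining the block sizes for each eigenvalue:
  λ = 1: 2 blocks summing to 3 forces exactly one block of size 2 and the rest size 1 → block sizes [2, 1]
  λ = 2: one block (gm = 1), so the single block has size am = 1 → block sizes [1]

Assembling the blocks gives a Jordan form
J =
  [1, 1, 0, 0]
  [0, 1, 0, 0]
  [0, 0, 1, 0]
  [0, 0, 0, 2]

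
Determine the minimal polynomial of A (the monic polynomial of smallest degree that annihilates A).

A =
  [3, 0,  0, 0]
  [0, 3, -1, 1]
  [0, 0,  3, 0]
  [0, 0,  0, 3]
x^2 - 6*x + 9

The characteristic polynomial is χ_A(x) = (x - 3)^4, so the eigenvalues are known. The minimal polynomial is
  m_A(x) = Π_λ (x − λ)^{k_λ}
where k_λ is the size of the *largest* Jordan block for λ (equivalently, the smallest k with (A − λI)^k v = 0 for every generalised eigenvector v of λ).

  λ = 3: largest Jordan block has size 2, contributing (x − 3)^2

So m_A(x) = (x - 3)^2 = x^2 - 6*x + 9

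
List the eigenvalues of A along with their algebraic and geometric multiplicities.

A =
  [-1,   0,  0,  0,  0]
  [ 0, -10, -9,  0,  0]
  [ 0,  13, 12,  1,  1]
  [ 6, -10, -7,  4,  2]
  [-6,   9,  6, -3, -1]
λ = -1: alg = 2, geom = 2; λ = 2: alg = 3, geom = 2

Step 1 — factor the characteristic polynomial to read off the algebraic multiplicities:
  χ_A(x) = (x - 2)^3*(x + 1)^2

Step 2 — compute geometric multiplicities via the rank-nullity identity g(λ) = n − rank(A − λI):
  rank(A − (-1)·I) = 3, so dim ker(A − (-1)·I) = n − 3 = 2
  rank(A − (2)·I) = 3, so dim ker(A − (2)·I) = n − 3 = 2

Summary:
  λ = -1: algebraic multiplicity = 2, geometric multiplicity = 2
  λ = 2: algebraic multiplicity = 3, geometric multiplicity = 2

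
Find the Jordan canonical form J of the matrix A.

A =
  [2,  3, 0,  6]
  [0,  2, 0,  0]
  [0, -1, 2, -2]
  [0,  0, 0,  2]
J_2(2) ⊕ J_1(2) ⊕ J_1(2)

The characteristic polynomial is
  det(x·I − A) = x^4 - 8*x^3 + 24*x^2 - 32*x + 16 = (x - 2)^4

Eigenvalues and multiplicities (the geometric multiplicity of λ is n − rank(A − λI), which equals the number of Jordan blocks for λ):
  λ = 2: algebraic multiplicity = 4, geometric multiplicity = 3

Determining the block sizes for each eigenvalue:
  λ = 2: 3 blocks summing to 4 forces exactly one block of size 2 and the rest size 1 → block sizes [2, 1, 1]

Assembling the blocks gives a Jordan form
J =
  [2, 1, 0, 0]
  [0, 2, 0, 0]
  [0, 0, 2, 0]
  [0, 0, 0, 2]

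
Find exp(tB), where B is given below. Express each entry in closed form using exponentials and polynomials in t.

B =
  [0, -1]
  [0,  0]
e^{tB} =
  [1, -t]
  [0, 1]

Strategy: write B = P · J · P⁻¹ where J is a Jordan canonical form, so e^{tB} = P · e^{tJ} · P⁻¹, and e^{tJ} can be computed block-by-block.

B has Jordan form
J =
  [0, 1]
  [0, 0]
(up to reordering of blocks).

Per-block formulas:
  For a 2×2 Jordan block J_2(0): exp(t · J_2(0)) = e^(0t)·(I + t·N), where N is the 2×2 nilpotent shift.

After assembling e^{tJ} and conjugating by P, we get:

e^{tB} =
  [1, -t]
  [0, 1]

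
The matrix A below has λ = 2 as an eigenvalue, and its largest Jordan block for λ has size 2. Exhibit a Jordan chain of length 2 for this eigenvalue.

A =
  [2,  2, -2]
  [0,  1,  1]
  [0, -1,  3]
A Jordan chain for λ = 2 of length 2:
v_1 = (2, -1, -1)ᵀ
v_2 = (0, 1, 0)ᵀ

Let N = A − (2)·I. We want v_2 with N^2 v_2 = 0 but N^1 v_2 ≠ 0; then v_{j-1} := N · v_j for j = 2, …, 2.

Pick v_2 = (0, 1, 0)ᵀ.
Then v_1 = N · v_2 = (2, -1, -1)ᵀ.

Sanity check: (A − (2)·I) v_1 = (0, 0, 0)ᵀ = 0. ✓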